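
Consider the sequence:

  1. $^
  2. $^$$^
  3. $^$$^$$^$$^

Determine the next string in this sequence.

$^$$^$$^$$^$$^$$^$$^$$^

s(k+1) = s(k)·$·s(k) — each term doubles the last with '$' between the halves.
One more doubling of $^$$^$$^$$^ gives the answer.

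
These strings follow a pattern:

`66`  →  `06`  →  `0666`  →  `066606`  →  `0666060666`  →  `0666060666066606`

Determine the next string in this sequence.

From term 3 onward, concatenate the last term with the second-to-last: 06·66 = 0666, 0666·06 = 066606, …
So term 7 is 0666060666066606·0666060666.

06660606660666060666060666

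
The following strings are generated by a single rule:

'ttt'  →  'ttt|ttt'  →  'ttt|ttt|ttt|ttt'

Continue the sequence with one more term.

s(k+1) = s(k)·|·s(k) — each term doubles the last with '|' between the halves.
Doubling ttt|ttt|ttt|ttt with '|' between the halves:

ttt|ttt|ttt|ttt|ttt|ttt|ttt|ttt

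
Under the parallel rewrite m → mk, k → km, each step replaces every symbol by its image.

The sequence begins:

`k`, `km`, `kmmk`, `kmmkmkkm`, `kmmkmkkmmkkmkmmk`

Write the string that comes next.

kmmkmkkmmkkmkmmkmkkmkmmkkmmkmkkm

φ(kmmkmkkmmkkmkmmk) expands symbol-by-symbol to km mk mk km mk km km mk mk km km mk km mk mk km; joining the 16 pieces gives the next term.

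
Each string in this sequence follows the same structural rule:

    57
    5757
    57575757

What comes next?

5757575757575757

Each string is two copies of the previous one concatenated.
One more doubling of 57575757 gives the answer.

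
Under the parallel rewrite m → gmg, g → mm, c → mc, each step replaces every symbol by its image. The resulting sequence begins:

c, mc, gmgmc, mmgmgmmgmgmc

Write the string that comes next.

gmggmgmmgmgmmgmggmgmmgmgmmgmgmc

Expanding mmgmgmmgmgmc: m→gmg, m→gmg, g→mm, m→gmg, g→mm, m→gmg, m→gmg, g→mm, m→gmg, g→mm, m→gmg, c→mc. Concatenated: gmg gmg mm gmg mm gmg gmg mm gmg mm gmg mc.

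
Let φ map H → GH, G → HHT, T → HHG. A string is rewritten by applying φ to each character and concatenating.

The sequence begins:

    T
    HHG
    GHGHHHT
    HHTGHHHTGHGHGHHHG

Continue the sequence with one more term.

GHGHHHGHHTGHGHGHHHGHHTGHHHTGHHHTGHGHGHHHT

φ(HHTGHHHTGHGHGHHHG) expands symbol-by-symbol to GH GH HHG HHT GH GH GH HHG HHT GH HHT GH HHT GH GH GH HHT; joining the 17 pieces gives the next term.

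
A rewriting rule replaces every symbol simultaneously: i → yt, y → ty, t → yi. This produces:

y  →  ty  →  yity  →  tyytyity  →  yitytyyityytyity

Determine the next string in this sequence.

tyytyityyitytyytyitytyyityytyity

φ(yitytyyityytyity) expands symbol-by-symbol to ty yt yi ty yi ty ty yt yi ty ty yi ty yt yi ty; joining the 16 pieces gives the next term.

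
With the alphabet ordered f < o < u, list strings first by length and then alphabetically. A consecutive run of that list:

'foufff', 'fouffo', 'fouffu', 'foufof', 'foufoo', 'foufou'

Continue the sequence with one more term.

Find the rightmost character of foufou below u, bump it to the next letter, and reset everything to its right to f.

foufuf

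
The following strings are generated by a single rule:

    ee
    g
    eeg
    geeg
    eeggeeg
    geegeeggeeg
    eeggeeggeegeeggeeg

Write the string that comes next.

This is a Fibonacci-style word recurrence s(k) = s(k−2)·s(k−1): e.g. ee·g = eeg.
The next term joins geegeeggeeg and eeggeeggeegeeggeeg.

geegeeggeegeeggeeggeegeeggeeg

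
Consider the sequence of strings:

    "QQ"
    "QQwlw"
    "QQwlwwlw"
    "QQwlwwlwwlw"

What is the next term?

The strings grow by a fixed suffix wlw each time.
Applying this once more to QQwlwwlwwlw:

QQwlwwlwwlwwlw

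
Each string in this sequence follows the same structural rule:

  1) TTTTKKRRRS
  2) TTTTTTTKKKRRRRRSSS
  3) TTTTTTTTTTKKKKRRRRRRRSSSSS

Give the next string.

TTTTTTTTTTTTTKKKKKRRRRRRRRRSSSSSSS

Reading off run lengths: T runs 4, 7, 10; K runs 2, 3, 4; R runs 3, 5, 7; S runs 1, 3, 5 — each is linear in n (n = 1, 2, …).
Setting n = 4 gives 13, 5, 9, 7 characters in each block.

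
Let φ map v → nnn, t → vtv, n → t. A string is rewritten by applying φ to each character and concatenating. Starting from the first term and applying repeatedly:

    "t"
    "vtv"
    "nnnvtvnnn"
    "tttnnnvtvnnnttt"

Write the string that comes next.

Applying the rule to each of the 15 symbols of tttnnnvtvnnnttt gives the pieces vtv vtv vtv t t t nnn vtv nnn t t t vtv vtv vtv, which concatenate to the answer.

vtvvtvvtvtttnnnvtvnnntttvtvvtvvtv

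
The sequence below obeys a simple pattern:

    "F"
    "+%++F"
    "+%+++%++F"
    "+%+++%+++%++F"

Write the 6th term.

+%+++%+++%+++%+++%++F

The strings grow by a fixed prefix +%++ each time.
From +%+++%+++%++F, 2 further steps: +%+++%+++%++F → +%+++%+++%+++%++F → (answer).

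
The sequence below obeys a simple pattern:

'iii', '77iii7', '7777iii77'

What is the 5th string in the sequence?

Each term wraps the previous one in 77 on the left and 7 on the right.
From 7777iii77, 2 further steps: 7777iii77 → 777777iii777 → (answer).

77777777iii7777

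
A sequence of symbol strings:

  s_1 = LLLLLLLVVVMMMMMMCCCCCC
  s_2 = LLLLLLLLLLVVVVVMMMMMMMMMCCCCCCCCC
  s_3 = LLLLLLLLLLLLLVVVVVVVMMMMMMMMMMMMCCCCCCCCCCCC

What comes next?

LLLLLLLLLLLLLLLLVVVVVVVVVMMMMMMMMMMMMMMMCCCCCCCCCCCCCCC

Term n consists of 3n+1 L's, followed by 2n-1 V's, followed by 3n M's, followed by 3n C's, where the shown terms are n = 2, 3, 4.
Setting n = 5 gives 16, 9, 15, 15 characters in each block.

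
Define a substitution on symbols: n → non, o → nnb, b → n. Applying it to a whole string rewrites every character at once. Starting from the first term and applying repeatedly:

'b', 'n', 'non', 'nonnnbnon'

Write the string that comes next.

Apply φ to nonnnbnon symbol by symbol: n→non, o→nnb, n→non, n→non, n→non, b→n, n→non, o→nnb, n→non; joined: non nnb non non non n non nnb non.

nonnnbnonnonnonnnonnnbnon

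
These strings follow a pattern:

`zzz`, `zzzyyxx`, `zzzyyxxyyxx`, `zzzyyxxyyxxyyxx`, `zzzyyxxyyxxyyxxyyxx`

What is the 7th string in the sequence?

The strings grow by a fixed suffix yyxx each time.
From zzzyyxxyyxxyyxxyyxx, 2 further steps: zzzyyxxyyxxyyxxyyxx → zzzyyxxyyxxyyxxyyxxyyxx → (answer).

zzzyyxxyyxxyyxxyyxxyyxxyyxx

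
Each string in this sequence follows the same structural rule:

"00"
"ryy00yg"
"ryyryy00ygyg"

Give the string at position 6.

ryyryyryyryyryy00ygygygygyg

Every step adds ryy to the front and yg to the end of the previous string.
From ryyryy00ygyg, 3 further steps: ryyryy00ygyg → ryyryyryy00ygygyg → ryyryyryyryy00ygygygyg → (answer).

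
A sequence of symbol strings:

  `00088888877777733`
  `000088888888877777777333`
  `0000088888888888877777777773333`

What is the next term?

00000088888888888888877777777777733333

The n-th term is n+1 0's then 3n 8's then 2n+2 7's then n 3's, where the shown terms are n = 2, 3, 4.
For the next term, n = 5, so the run lengths are 6, 15, 12, 5.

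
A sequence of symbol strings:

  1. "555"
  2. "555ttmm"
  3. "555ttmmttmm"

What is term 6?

Each term is the previous one with ttmm appended.
From 555ttmmttmm, 3 further steps: 555ttmmttmm → 555ttmmttmmttmm → 555ttmmttmmttmmttmm → (answer).

555ttmmttmmttmmttmmttmm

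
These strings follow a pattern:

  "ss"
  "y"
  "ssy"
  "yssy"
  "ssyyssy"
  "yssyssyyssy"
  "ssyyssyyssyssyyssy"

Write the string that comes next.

Each term (from the third on) is the two preceding terms concatenated in order: term 3 = ss·y = ssy.
So term 8 is yssyssyyssy·ssyyssyyssyssyyssy.

yssyssyyssyssyyssyyssyssyyssy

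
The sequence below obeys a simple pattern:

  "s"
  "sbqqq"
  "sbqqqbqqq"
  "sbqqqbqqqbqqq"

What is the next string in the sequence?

Each term is the previous one with bqqq appended.
One more step from sbqqqbqqqbqqq gives the answer.

sbqqqbqqqbqqqbqqq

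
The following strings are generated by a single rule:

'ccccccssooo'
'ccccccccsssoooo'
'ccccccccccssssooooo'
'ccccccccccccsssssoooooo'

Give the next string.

The n-th term is 2n c's then n-1 s's then n o's, where the shown terms are n = 3, 4, 5, 6.
Setting n = 7 gives 14, 6, 7 characters in each block.

ccccccccccccccssssssooooooo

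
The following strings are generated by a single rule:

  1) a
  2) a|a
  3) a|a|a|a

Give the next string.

Each string is two copies of the previous one joined by '|'.
Doubling a|a|a|a with '|' between the halves:

a|a|a|a|a|a|a|a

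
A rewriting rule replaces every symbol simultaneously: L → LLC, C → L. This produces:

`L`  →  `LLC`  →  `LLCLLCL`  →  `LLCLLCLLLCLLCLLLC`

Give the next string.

LLCLLCLLLCLLCLLLCLLCLLCLLLCLLCLLLCLLCLLCL

Applying the rule to each of the 17 symbols of LLCLLCLLLCLLCLLLC gives the pieces LLC LLC L LLC LLC L LLC LLC LLC L LLC LLC L LLC LLC LLC L, which concatenate to the answer.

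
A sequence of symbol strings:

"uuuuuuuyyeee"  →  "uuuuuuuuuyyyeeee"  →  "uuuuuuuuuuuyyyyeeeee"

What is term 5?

uuuuuuuuuuuuuuuyyyyyyeeeeeee

The n-th term is 2n+1 u's then n-1 y's then n e's, where the shown terms are n = 3, 4, 5.
At n = 7 the blocks have lengths 15, 6, 7.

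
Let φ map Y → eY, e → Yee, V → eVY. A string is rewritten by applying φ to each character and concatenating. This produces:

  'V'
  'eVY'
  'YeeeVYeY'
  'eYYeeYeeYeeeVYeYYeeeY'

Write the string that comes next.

Rewriting the 21 symbols of eYYeeYeeYeeeVYeYYeeeY one by one yields Yee eY eY Yee Yee eY Yee Yee eY Yee Yee Yee eVY eY Yee eY eY Yee Yee Yee eY; concatenated:

YeeeYeYYeeYeeeYYeeYeeeYYeeYeeYeeeVYeYYeeeYeYYeeYeeYeeeY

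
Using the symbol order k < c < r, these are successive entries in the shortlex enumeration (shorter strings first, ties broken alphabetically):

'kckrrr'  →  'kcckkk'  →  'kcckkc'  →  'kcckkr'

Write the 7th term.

kcckcr

Continuing the enumeration 3 steps past kcckkr: kcckkr → kcckck → kcckcc → (answer).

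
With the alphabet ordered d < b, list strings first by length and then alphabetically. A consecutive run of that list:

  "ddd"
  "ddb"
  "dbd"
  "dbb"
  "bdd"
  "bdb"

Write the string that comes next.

The successor of bdb increments the rightmost position that isn't already b and resets every position after it to d.

bbd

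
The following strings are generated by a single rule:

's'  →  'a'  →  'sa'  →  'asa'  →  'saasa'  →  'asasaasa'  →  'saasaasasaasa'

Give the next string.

asasaasasaasaasasaasa

Each term (from the third on) is the two preceding terms concatenated in order: term 3 = s·a = sa.
Continuing: asasaasa · saasaasasaasa gives term 8.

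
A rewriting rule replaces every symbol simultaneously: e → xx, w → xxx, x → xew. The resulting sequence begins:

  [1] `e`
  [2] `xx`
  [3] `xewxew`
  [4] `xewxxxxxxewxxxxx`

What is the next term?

Rewriting the 16 symbols of xewxxxxxxewxxxxx one by one yields xew xx xxx xew xew xew xew xew xew xx xxx xew xew xew xew xew; concatenated:

xewxxxxxxewxewxewxewxewxewxxxxxxewxewxewxewxew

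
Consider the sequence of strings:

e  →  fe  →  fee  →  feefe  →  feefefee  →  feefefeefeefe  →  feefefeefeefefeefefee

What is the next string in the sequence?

Each term (from the third on) is the previous term followed by the one before it: term 3 = fe·e = fee.
Continuing: feefefeefeefefeefefee · feefefeefeefe gives term 8.

feefefeefeefefeefefeefeefefeefeefe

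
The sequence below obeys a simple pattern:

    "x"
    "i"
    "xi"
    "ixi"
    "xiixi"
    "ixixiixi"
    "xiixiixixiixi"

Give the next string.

From term 3 onward, concatenate the second-to-last term with the last: x·i = xi, i·xi = ixi, …
The next term joins ixixiixi and xiixiixixiixi.

ixixiixixiixiixixiixi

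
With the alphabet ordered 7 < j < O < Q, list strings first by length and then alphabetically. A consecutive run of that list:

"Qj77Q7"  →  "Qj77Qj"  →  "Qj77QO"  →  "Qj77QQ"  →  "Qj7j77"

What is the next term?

Find the rightmost character of Qj7j77 below Q, bump it to the next letter, and reset everything to its right to 7.

Qj7j7j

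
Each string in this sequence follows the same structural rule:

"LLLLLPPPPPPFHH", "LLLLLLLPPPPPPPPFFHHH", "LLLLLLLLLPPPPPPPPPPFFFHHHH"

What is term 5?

LLLLLLLLLLLLLPPPPPPPPPPPPPPFFFFFHHHHHH

Term n consists of 2n+1 L's, followed by 2n+2 P's, followed by n-1 F's, followed by n H's, where the shown terms are n = 2, 3, 4.
For term 5, n = 6, so the run lengths are 13, 14, 5, 6.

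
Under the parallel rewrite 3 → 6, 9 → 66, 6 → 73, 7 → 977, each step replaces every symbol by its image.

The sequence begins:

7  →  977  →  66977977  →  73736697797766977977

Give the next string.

Rewriting the 20 symbols of 73736697797766977977 one by one yields 977 6 977 6 73 73 66 977 977 66 977 977 73 73 66 977 977 66 977 977; concatenated:

977697767373669779776697797773736697797766977977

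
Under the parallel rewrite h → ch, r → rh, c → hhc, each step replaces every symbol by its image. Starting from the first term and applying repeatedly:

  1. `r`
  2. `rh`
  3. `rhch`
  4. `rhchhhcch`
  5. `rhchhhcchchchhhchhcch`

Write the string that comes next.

Replace each of the 21 characters of rhchhhcchchchhhchhcch in place — rh ch hhc ch ch ch hhc hhc ch hhc ch hhc ch ch ch hhc ch ch hhc hhc ch — and concatenate.

rhchhhcchchchhhchhcchhhcchhhcchchchhhcchchhhchhcch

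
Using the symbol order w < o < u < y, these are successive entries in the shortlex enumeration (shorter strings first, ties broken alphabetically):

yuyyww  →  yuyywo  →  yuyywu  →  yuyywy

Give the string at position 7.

yuyyou

Continuing the enumeration 3 steps past yuyywy: yuyywy → yuyyow → yuyyoo → (answer).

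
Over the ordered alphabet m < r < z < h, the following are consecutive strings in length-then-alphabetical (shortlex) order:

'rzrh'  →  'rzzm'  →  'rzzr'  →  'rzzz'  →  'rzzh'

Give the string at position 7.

Continuing the enumeration 2 steps past rzzh: rzzh → rzhm → (answer).

rzhr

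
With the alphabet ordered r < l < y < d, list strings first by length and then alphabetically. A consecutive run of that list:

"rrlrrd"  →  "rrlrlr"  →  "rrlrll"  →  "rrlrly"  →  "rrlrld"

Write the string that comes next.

rrlryr

The successor of rrlrld increments the rightmost position that isn't already d and resets every position after it to r.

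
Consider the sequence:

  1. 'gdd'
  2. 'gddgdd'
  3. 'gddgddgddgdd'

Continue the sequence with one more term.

gddgddgddgddgddgddgddgdd

Each string is two copies of the previous one concatenated.
One more doubling of gddgddgddgdd gives the answer.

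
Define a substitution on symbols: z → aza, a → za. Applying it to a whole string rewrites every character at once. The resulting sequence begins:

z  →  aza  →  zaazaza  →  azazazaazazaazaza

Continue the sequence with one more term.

Rewriting the 17 symbols of azazazaazazaazaza one by one yields za aza za aza za aza za za aza za aza za za aza za aza za; concatenated:

zaazazaazazaazazazaazazaazazazaazazaazaza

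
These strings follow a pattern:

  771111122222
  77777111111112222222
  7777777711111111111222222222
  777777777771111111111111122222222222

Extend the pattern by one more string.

77777777777777111111111111111112222222222222

Reading off run lengths: 7 runs 2, 5, 8, 11; 1 runs 5, 8, 11, 14; 2 runs 5, 7, 9, 11 — each is linear in n (n = 1, 2, …).
Setting n = 5 gives 14, 17, 13 characters in each block.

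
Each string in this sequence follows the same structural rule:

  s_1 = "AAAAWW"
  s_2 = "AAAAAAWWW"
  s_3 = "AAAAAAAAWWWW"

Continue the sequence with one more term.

Reading off run lengths: A runs 4, 6, 8; W runs 2, 3, 4 — each is linear in n, where the shown terms are n = 2, 3, 4.
Setting n = 5 gives 10, 5 characters in each block.

AAAAAAAAAAWWWWW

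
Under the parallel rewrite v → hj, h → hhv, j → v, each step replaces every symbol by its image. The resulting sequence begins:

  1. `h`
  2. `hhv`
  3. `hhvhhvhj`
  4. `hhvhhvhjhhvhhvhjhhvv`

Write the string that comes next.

hhvhhvhjhhvhhvhjhhvvhhvhhvhjhhvhhvhjhhvvhhvhhvhjhj

φ(hhvhhvhjhhvhhvhjhhvv) expands symbol-by-symbol to hhv hhv hj hhv hhv hj hhv v hhv hhv hj hhv hhv hj hhv v hhv hhv hj hj; joining the 20 pieces gives the next term.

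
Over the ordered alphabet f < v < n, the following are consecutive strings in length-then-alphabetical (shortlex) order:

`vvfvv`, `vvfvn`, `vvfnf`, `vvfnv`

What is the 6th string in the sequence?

vvvff

Advancing 2 positions from vvfnv through vvfnv → vvfnn reaches term 6.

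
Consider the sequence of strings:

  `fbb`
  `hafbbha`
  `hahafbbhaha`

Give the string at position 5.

Every step adds ha to the front and ha to the end of the previous string.
From hahafbbhaha, 2 further steps: hahafbbhaha → hahahafbbhahaha → (answer).

hahahahafbbhahahaha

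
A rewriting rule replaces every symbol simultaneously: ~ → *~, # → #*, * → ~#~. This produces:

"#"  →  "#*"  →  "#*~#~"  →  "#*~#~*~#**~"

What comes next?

Expanding #*~#~*~#**~: #→#*, *→~#~, ~→*~, #→#*, ~→*~, *→~#~, ~→*~, #→#*, *→~#~, *→~#~, ~→*~. Concatenated: #* ~#~ *~ #* *~ ~#~ *~ #* ~#~ ~#~ *~.

#*~#~*~#**~~#~*~#*~#~~#~*~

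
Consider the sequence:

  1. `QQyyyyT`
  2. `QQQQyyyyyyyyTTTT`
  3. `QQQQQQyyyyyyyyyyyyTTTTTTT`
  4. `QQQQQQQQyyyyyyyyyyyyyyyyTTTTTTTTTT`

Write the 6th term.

Reading off run lengths: Q runs 2, 4, 6, 8; y runs 4, 8, 12, 16; T runs 1, 4, 7, 10 — each is linear in n (n = 1, 2, …).
At n = 6 the blocks have lengths 12, 24, 16.

QQQQQQQQQQQQyyyyyyyyyyyyyyyyyyyyyyyyTTTTTTTTTTTTTTTT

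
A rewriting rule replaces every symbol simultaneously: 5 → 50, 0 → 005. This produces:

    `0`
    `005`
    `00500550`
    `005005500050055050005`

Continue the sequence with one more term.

0050055000500550500050050055000500550500055000500500550

φ(005005500050055050005) expands symbol-by-symbol to 005 005 50 005 005 50 50 005 005 005 50 005 005 50 50 005 50 005 005 005 50; joining the 21 pieces gives the next term.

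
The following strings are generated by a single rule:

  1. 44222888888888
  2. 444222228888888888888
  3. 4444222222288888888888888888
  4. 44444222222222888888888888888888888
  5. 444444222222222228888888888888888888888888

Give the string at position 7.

44444444222222222222222888888888888888888888888888888888

The n-th term is n 4's then 2n-1 2's then 4n+1 8's, where the shown terms are n = 2, 3, 4, 5, 6.
Setting n = 8 gives 8, 15, 33 characters in each block.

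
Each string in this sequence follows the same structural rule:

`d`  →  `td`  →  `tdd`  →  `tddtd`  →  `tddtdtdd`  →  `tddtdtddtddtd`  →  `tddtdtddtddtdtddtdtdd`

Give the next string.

tddtdtddtddtdtddtdtddtddtdtddtddtd

This is a Fibonacci-style word recurrence s(k) = s(k−1)·s(k−2): e.g. td·d = tdd.
So term 8 is tddtdtddtddtdtddtdtdd·tddtdtddtddtd.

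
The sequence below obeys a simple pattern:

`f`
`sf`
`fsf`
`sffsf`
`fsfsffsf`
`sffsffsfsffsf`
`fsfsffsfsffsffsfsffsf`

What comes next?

sffsffsfsffsffsfsffsfsffsffsfsffsf

This is a Fibonacci-style word recurrence s(k) = s(k−2)·s(k−1): e.g. f·sf = fsf.
Continuing: sffsffsfsffsf · fsfsffsfsffsffsfsffsf gives term 8.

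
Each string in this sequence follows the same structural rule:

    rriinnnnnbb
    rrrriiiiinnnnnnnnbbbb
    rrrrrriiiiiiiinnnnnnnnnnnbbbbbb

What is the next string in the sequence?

Term n consists of 2n r's, followed by 3n-1 i's, followed by 3n+2 n's, followed by 2n b's (n = 1, 2, …).
Setting n = 4 gives 8, 11, 14, 8 characters in each block.

rrrrrrrriiiiiiiiiiinnnnnnnnnnnnnnbbbbbbbb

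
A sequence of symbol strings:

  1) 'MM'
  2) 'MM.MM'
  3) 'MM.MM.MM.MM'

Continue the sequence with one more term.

MM.MM.MM.MM.MM.MM.MM.MM

Every step duplicates the string with '.' between the halves.
One more doubling of MM.MM.MM.MM gives the answer.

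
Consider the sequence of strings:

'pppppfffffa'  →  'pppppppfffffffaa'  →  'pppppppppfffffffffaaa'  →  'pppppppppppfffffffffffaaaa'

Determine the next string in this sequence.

The n-th term is 2n+1 p's then 2n+1 f's then n-1 a's, where the shown terms are n = 2, 3, 4, 5.
For the next term, n = 6, so the run lengths are 13, 13, 5.

pppppppppppppfffffffffffffaaaaa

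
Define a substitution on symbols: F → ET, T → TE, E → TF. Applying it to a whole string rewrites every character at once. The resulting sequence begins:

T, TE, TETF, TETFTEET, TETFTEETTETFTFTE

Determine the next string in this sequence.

Rewriting the 16 symbols of TETFTEETTETFTFTE one by one yields TE TF TE ET TE TF TF TE TE TF TE ET TE ET TE TF; concatenated:

TETFTEETTETFTFTETETFTEETTEETTETF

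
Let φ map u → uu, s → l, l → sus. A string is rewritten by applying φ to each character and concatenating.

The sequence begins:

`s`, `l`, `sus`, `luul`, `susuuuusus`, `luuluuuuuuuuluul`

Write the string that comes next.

Applying the rule to each of the 16 symbols of luuluuuuuuuuluul gives the pieces sus uu uu sus uu uu uu uu uu uu uu uu sus uu uu sus, which concatenate to the answer.

susuuuususuuuuuuuuuuuuuuuususuuuusus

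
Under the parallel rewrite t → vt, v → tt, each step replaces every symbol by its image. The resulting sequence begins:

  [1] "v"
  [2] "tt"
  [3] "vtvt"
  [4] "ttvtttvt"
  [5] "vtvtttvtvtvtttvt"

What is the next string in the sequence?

Rewriting the 16 symbols of vtvtttvtvtvtttvt one by one yields tt vt tt vt vt vt tt vt tt vt tt vt vt vt tt vt; concatenated:

ttvtttvtvtvtttvtttvtttvtvtvtttvt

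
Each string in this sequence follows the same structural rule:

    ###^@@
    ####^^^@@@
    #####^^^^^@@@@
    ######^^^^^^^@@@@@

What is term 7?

Each string has the form #^{n+2} ^^{2n-1} @^{n+1} (n = 1, 2, …).
Setting n = 7 gives 9, 13, 8 characters in each block.

#########^^^^^^^^^^^^^@@@@@@@@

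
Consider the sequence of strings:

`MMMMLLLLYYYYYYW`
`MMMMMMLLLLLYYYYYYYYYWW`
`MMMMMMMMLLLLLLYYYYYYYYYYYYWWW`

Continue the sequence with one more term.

Reading off run lengths: M runs 4, 6, 8; L runs 4, 5, 6; Y runs 6, 9, 12; W runs 1, 2, 3 — each is linear in n, where the shown terms are n = 2, 3, 4.
At n = 5 the blocks have lengths 10, 7, 15, 4.

MMMMMMMMMMLLLLLLLYYYYYYYYYYYYYYYWWWW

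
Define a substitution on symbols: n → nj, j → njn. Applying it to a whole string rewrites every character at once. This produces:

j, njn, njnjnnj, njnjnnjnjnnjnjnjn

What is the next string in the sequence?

Applying the rule to each of the 17 symbols of njnjnnjnjnnjnjnjn gives the pieces nj njn nj njn nj nj njn nj njn nj nj njn nj njn nj njn nj, which concatenate to the answer.

njnjnnjnjnnjnjnjnnjnjnnjnjnjnnjnjnnjnjnnj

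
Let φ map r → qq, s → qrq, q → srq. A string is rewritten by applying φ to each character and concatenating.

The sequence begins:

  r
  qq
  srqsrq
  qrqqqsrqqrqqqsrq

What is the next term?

srqqqsrqsrqsrqqrqqqsrqsrqqqsrqsrqsrqqrqqqsrq

φ(qrqqqsrqqrqqqsrq) expands symbol-by-symbol to srq qq srq srq srq qrq qq srq srq qq srq srq srq qrq qq srq; joining the 16 pieces gives the next term.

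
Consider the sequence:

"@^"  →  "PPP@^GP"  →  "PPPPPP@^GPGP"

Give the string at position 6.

PPPPPPPPPPPPPPP@^GPGPGPGPGP

Every step adds PPP to the front and GP to the end of the previous string.
From PPPPPP@^GPGP, 3 further steps: PPPPPP@^GPGP → PPPPPPPPP@^GPGPGP → PPPPPPPPPPPP@^GPGPGPGP → (answer).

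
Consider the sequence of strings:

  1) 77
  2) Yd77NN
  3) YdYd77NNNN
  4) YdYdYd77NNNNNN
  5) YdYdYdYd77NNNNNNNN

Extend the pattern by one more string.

s(k+1) = Yd·s(k)·NN, so each term gains Yd as a prefix and NN as a suffix.
Applying this once more to YdYdYdYd77NNNNNNNN:

YdYdYdYdYd77NNNNNNNNNN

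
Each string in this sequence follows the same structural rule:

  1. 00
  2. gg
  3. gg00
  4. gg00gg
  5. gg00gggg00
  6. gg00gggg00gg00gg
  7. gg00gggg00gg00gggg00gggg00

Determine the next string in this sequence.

gg00gggg00gg00gggg00gggg00gg00gggg00gg00gg

From term 3 onward, concatenate the last term with the second-to-last: gg·00 = gg00, gg00·gg = gg00gg, …
So term 8 is gg00gggg00gg00gggg00gggg00·gg00gggg00gg00gg.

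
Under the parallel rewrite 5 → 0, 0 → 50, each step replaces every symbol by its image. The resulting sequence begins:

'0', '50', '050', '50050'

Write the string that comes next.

Expanding 50050: 5→0, 0→50, 0→50, 5→0, 0→50. Concatenated: 0 50 50 0 50.

05050050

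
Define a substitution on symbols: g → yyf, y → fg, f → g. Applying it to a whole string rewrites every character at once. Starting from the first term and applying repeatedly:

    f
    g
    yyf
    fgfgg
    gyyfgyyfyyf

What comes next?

Rewriting each symbol of gyyfgyyfyyf: g→yyf, y→fg, y→fg, f→g, g→yyf, y→fg, y→fg, f→g, y→fg, y→fg, f→g, which concatenates to yyf fg fg g yyf fg fg g fg fg g.

yyffgfggyyffgfggfgfgg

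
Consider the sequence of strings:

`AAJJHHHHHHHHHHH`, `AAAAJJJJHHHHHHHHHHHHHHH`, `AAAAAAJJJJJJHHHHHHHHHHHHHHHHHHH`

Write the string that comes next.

AAAAAAAAJJJJJJJJHHHHHHHHHHHHHHHHHHHHHHH

The n-th term is 2n-2 A's then 2n-2 J's then 4n+3 H's, where the shown terms are n = 2, 3, 4.
Setting n = 5 gives 8, 8, 23 characters in each block.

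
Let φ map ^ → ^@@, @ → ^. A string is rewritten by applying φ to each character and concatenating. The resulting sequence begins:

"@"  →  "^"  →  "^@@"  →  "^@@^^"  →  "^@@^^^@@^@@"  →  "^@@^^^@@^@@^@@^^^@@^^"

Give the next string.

Rewriting the 21 symbols of ^@@^^^@@^@@^@@^^^@@^^ one by one yields ^@@ ^ ^ ^@@ ^@@ ^@@ ^ ^ ^@@ ^ ^ ^@@ ^ ^ ^@@ ^@@ ^@@ ^ ^ ^@@ ^@@; concatenated:

^@@^^^@@^@@^@@^^^@@^^^@@^^^@@^@@^@@^^^@@^@@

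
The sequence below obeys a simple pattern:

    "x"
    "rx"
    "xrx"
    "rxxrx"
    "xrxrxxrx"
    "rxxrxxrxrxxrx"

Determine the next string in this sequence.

Each term (from the third on) is the two preceding terms concatenated in order: term 3 = x·rx = xrx.
Continuing: xrxrxxrx · rxxrxxrxrxxrx gives term 7.

xrxrxxrxrxxrxxrxrxxrx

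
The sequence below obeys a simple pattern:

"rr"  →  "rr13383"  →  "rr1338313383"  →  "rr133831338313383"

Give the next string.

Every step adds 13383 to the end: s(k+1) = s(k)·13383.
Applying this once more to rr133831338313383:

rr13383133831338313383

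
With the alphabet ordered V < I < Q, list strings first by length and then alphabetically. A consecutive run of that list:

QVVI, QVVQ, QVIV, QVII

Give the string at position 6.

QVQV

Advancing 2 positions from QVII through QVII → QVIQ reaches term 6.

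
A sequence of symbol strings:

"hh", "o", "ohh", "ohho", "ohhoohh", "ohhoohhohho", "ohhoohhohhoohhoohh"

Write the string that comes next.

This is a Fibonacci-style word recurrence s(k) = s(k−1)·s(k−2): e.g. o·hh = ohh.
Continuing: ohhoohhohhoohhoohh · ohhoohhohho gives term 8.

ohhoohhohhoohhoohhohhoohhohho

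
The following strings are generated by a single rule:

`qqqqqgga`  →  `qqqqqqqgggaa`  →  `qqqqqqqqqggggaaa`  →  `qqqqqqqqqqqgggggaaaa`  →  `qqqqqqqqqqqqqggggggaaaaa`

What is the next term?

qqqqqqqqqqqqqqqgggggggaaaaaa

Each string has the form q^{2n+1} g^{n} a^{n-1}, where the shown terms are n = 2, 3, 4, 5, 6.
At n = 7 the blocks have lengths 15, 7, 6.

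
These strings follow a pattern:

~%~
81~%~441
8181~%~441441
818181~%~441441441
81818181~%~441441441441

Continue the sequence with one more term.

Every step adds 81 to the front and 441 to the end of the previous string.
One more step from 81818181~%~441441441441 gives the answer.

8181818181~%~441441441441441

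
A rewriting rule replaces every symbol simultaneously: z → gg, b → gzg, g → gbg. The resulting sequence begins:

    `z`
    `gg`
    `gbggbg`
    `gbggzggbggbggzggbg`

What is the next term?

Applying the rule to each of the 18 symbols of gbggzggbggbggzggbg gives the pieces gbg gzg gbg gbg gg gbg gbg gzg gbg gbg gzg gbg gbg gg gbg gbg gzg gbg, which concatenate to the answer.

gbggzggbggbggggbggbggzggbggbggzggbggbggggbggbggzggbg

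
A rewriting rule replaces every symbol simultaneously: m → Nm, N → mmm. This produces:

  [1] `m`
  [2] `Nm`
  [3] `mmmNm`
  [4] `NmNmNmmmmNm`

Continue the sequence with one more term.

mmmNmmmmNmmmmNmNmNmNmmmmNm

Rewriting each symbol of NmNmNmmmmNm: N→mmm, m→Nm, N→mmm, m→Nm, N→mmm, m→Nm, m→Nm, m→Nm, m→Nm, N→mmm, m→Nm, which concatenates to mmm Nm mmm Nm mmm Nm Nm Nm Nm mmm Nm.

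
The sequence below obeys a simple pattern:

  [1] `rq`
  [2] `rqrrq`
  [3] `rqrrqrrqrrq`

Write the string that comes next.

Every step duplicates the string with 'r' between the halves.
Doubling rqrrqrrqrrq with 'r' between the halves:

rqrrqrrqrrqrrqrrqrrqrrq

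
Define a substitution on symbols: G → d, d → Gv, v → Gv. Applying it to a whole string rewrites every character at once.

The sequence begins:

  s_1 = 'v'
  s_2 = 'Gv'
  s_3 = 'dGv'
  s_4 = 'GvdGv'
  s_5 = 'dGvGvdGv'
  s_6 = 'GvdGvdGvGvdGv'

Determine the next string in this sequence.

dGvGvdGvGvdGvdGvGvdGv

Replace each of the 13 characters of GvdGvdGvGvdGv in place — d Gv Gv d Gv Gv d Gv d Gv Gv d Gv — and concatenate.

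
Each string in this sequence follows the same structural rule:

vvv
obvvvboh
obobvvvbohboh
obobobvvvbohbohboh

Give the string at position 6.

obobobobobvvvbohbohbohbohboh

Every step adds ob to the front and boh to the end of the previous string.
From obobobvvvbohbohboh, 2 further steps: obobobvvvbohbohboh → obobobobvvvbohbohbohboh → (answer).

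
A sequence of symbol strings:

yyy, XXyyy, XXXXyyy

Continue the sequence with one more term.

Each term is the previous one with XX prepended.
So the next term is XX·XXXXyyy.

XXXXXXyyy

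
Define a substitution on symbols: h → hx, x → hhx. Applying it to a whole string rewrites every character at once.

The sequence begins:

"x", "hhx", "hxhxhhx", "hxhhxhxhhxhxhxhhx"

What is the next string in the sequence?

Applying the rule to each of the 17 symbols of hxhhxhxhhxhxhxhhx gives the pieces hx hhx hx hx hhx hx hhx hx hx hhx hx hhx hx hhx hx hx hhx, which concatenate to the answer.

hxhhxhxhxhhxhxhhxhxhxhhxhxhhxhxhhxhxhxhhx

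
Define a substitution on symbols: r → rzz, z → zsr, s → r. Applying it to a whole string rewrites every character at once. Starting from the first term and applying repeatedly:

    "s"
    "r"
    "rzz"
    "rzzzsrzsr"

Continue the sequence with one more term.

Rewriting each symbol of rzzzsrzsr: r→rzz, z→zsr, z→zsr, z→zsr, s→r, r→rzz, z→zsr, s→r, r→rzz, which concatenates to rzz zsr zsr zsr r rzz zsr r rzz.

rzzzsrzsrzsrrrzzzsrrrzz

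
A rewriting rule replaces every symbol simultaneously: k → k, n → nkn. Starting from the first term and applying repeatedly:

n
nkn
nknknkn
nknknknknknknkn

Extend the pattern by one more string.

Rewriting the 15 symbols of nknknknknknknkn one by one yields nkn k nkn k nkn k nkn k nkn k nkn k nkn k nkn; concatenated:

nknknknknknknknknknknknknknknkn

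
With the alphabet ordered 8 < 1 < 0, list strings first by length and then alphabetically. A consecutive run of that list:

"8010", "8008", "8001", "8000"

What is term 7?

Advancing 3 positions from 8000 through 8000 → 1888 → 1881 reaches term 7.

1880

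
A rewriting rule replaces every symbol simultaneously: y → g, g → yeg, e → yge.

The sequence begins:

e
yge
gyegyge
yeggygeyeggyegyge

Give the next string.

gygeyegyeggyegygegygeyegyeggygeyeggyegyge

Applying the rule to each of the 17 symbols of yeggygeyeggyegyge gives the pieces g yge yeg yeg g yeg yge g yge yeg yeg g yge yeg g yeg yge, which concatenate to the answer.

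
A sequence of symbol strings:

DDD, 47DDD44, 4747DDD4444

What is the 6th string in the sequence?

s(k+1) = 47·s(k)·44, so each term gains 47 as a prefix and 44 as a suffix.
From 4747DDD4444, 3 further steps: 4747DDD4444 → 474747DDD444444 → 47474747DDD44444444 → (answer).

4747474747DDD4444444444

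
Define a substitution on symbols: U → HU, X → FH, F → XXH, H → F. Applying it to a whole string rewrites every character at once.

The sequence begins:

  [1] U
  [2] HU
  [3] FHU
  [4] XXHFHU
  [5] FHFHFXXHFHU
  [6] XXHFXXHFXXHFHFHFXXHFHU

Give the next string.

FHFHFXXHFHFHFXXHFHFHFXXHFXXHFXXHFHFHFXXHFHU

Replace each of the 22 characters of XXHFXXHFXXHFHFHFXXHFHU in place — FH FH F XXH FH FH F XXH FH FH F XXH F XXH F XXH FH FH F XXH F HU — and concatenate.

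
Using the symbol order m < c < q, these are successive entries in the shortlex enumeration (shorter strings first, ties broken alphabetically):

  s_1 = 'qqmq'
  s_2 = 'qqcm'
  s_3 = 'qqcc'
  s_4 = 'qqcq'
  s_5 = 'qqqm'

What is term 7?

Stepping forward 2 times from qqqm: qqqm → qqqc, then the target.

qqqq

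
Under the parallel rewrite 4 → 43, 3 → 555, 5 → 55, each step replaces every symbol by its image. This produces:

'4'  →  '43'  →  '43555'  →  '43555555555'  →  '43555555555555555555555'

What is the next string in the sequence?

φ(43555555555555555555555) expands symbol-by-symbol to 43 555 55 55 55 55 55 55 55 55 55 55 55 55 55 55 55 55 55 55 55 55 55; joining the 23 pieces gives the next term.

43555555555555555555555555555555555555555555555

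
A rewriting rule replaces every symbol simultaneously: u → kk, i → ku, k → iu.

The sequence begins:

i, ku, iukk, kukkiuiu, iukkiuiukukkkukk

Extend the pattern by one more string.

φ(iukkiuiukukkkukk) expands symbol-by-symbol to ku kk iu iu ku kk ku kk iu kk iu iu iu kk iu iu; joining the 16 pieces gives the next term.

kukkiuiukukkkukkiukkiuiuiukkiuiu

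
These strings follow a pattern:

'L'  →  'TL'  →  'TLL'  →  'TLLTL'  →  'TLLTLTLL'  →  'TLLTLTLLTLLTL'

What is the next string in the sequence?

Each term (from the third on) is the previous term followed by the one before it: term 3 = TL·L = TLL.
So term 7 is TLLTLTLLTLLTL·TLLTLTLL.

TLLTLTLLTLLTLTLLTLTLL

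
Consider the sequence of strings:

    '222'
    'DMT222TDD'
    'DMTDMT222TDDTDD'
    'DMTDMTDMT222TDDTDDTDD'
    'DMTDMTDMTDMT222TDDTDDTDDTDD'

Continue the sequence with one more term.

Each term wraps the previous one in DMT on the left and TDD on the right.
Applying this once more to DMTDMTDMTDMT222TDDTDDTDDTDD:

DMTDMTDMTDMTDMT222TDDTDDTDDTDDTDD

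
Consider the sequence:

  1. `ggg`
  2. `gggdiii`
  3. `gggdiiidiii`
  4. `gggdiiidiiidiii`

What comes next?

Each term is the previous one with diii appended.
One more step from gggdiiidiiidiii gives the answer.

gggdiiidiiidiiidiii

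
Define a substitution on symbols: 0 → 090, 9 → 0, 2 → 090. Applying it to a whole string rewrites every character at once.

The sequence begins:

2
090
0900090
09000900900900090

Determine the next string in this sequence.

Applying the rule to each of the 17 symbols of 09000900900900090 gives the pieces 090 0 090 090 090 0 090 090 0 090 090 0 090 090 090 0 090, which concatenate to the answer.

09000900900900090090009009000900900900090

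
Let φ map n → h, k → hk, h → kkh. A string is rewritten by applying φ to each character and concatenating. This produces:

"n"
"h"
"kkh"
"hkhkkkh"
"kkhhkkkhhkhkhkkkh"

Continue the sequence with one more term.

hkhkkkhkkhhkhkhkkkhkkhhkkkhhkkkhhkhkhkkkh

Applying the rule to each of the 17 symbols of kkhhkkkhhkhkhkkkh gives the pieces hk hk kkh kkh hk hk hk kkh kkh hk kkh hk kkh hk hk hk kkh, which concatenate to the answer.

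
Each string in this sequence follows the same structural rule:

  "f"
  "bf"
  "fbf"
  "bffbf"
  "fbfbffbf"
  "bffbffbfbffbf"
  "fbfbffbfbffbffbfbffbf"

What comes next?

bffbffbfbffbffbfbffbfbffbffbfbffbf

Each term (from the third on) is the two preceding terms concatenated in order: term 3 = f·bf = fbf.
So term 8 is bffbffbfbffbf·fbfbffbfbffbffbfbffbf.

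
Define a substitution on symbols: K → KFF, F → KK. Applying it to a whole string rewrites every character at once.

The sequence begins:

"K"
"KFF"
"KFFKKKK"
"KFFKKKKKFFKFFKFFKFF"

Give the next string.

KFFKKKKKFFKFFKFFKFFKFFKKKKKFFKKKKKFFKKKKKFFKKKK

Replace each of the 19 characters of KFFKKKKKFFKFFKFFKFF in place — KFF KK KK KFF KFF KFF KFF KFF KK KK KFF KK KK KFF KK KK KFF KK KK — and concatenate.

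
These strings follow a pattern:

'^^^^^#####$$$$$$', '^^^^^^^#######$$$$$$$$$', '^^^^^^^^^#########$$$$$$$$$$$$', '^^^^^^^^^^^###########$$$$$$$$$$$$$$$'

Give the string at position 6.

^^^^^^^^^^^^^^^###############$$$$$$$$$$$$$$$$$$$$$

Reading off run lengths: ^ runs 5, 7, 9, 11; # runs 5, 7, 9, 11; $ runs 6, 9, 12, 15 — each is linear in n, where the shown terms are n = 2, 3, 4, 5.
For term 6, n = 7, so the run lengths are 15, 15, 21.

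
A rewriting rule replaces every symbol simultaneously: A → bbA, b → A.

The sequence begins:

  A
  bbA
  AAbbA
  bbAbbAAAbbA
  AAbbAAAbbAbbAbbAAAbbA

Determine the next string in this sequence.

bbAbbAAAbbAbbAbbAAAbbAAAbbAAAbbAbbAbbAAAbbA

φ(AAbbAAAbbAbbAbbAAAbbA) expands symbol-by-symbol to bbA bbA A A bbA bbA bbA A A bbA A A bbA A A bbA bbA bbA A A bbA; joining the 21 pieces gives the next term.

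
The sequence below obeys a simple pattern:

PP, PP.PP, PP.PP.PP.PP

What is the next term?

PP.PP.PP.PP.PP.PP.PP.PP

Each string is two copies of the previous one joined by '.'.
So the next term is two copies of PP.PP.PP.PP with '.' between the halves.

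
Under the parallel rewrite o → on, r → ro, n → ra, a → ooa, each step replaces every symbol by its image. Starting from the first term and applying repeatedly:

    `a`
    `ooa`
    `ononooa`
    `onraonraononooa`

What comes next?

Rewriting the 15 symbols of onraonraononooa one by one yields on ra ro ooa on ra ro ooa on ra on ra on on ooa; concatenated:

onraroooaonraroooaonraonraononooa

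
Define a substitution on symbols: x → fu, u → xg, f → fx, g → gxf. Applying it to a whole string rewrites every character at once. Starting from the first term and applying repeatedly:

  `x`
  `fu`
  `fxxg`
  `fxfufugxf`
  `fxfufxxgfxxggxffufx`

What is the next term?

fxfufxxgfxfufugxffxfufugxfgxffufxfxxgfxfu

Applying the rule to each of the 19 symbols of fxfufxxgfxxggxffufx gives the pieces fx fu fx xg fx fu fu gxf fx fu fu gxf gxf fu fx fx xg fx fu, which concatenate to the answer.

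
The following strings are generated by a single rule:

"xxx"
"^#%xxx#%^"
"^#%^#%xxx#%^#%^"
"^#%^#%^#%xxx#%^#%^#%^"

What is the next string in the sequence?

s(k+1) = ^#%·s(k)·#%^, so each term gains ^#% as a prefix and #%^ as a suffix.
Applying this once more to ^#%^#%^#%xxx#%^#%^#%^:

^#%^#%^#%^#%xxx#%^#%^#%^#%^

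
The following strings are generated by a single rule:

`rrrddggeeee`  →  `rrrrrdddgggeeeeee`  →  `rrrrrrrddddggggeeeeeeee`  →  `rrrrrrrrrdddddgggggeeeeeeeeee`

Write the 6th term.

rrrrrrrrrrrrrdddddddgggggggeeeeeeeeeeeeee

Reading off run lengths: r runs 3, 5, 7, 9; d runs 2, 3, 4, 5; g runs 2, 3, 4, 5; e runs 4, 6, 8, 10 — each is linear in n (n = 1, 2, …).
At n = 6 the blocks have lengths 13, 7, 7, 14.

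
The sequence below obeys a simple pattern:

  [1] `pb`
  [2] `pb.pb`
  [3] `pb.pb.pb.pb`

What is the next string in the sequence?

s(k+1) = s(k)·.·s(k) — each term doubles the last with '.' between the halves.
One more doubling of pb.pb.pb.pb gives the answer.

pb.pb.pb.pb.pb.pb.pb.pb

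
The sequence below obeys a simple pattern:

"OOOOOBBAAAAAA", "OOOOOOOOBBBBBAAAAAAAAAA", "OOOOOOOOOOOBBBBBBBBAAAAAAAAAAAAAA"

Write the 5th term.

OOOOOOOOOOOOOOOOOBBBBBBBBBBBBBBAAAAAAAAAAAAAAAAAAAAAA

Term n consists of 3n+2 O's, followed by 3n-1 B's, followed by 4n+2 A's (n = 1, 2, …).
For term 5, n = 5, so the run lengths are 17, 14, 22.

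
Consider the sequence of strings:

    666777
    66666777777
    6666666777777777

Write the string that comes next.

The n-th term is 2n+1 6's then 3n 7's (n = 1, 2, …).
At n = 4 the blocks have lengths 9, 12.

666666666777777777777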